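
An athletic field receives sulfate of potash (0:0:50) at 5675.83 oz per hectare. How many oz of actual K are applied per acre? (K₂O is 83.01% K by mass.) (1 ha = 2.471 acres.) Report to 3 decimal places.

953.360 oz K per acre

K₂O per hectare = 5675.83 × 50% = 2837.91 oz.
Elemental K = 2837.91 × 0.8301 = 2355.75 oz per hectare.
Convert to per acre: 2355.75 × 0.404694 = 953.3603 oz.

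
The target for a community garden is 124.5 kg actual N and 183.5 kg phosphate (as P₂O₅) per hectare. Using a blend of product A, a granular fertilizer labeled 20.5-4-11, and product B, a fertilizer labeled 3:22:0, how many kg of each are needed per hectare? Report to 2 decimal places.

Let a = kg of product A, b = kg of product B (per hectare).
N: 0.205·a + 0.03·b = 124.5
P₂O₅: 0.04·a + 0.22·b = 183.5
Eliminate a: (row1) − 0.205/0.04·(row2) → -1.0975·b = -815.938, so b = 743.451.
Back-substitute: a = (124.5 − 0.03·743.451) / 0.205 = 498.519.

498.52 kg product A, 743.45 kg product B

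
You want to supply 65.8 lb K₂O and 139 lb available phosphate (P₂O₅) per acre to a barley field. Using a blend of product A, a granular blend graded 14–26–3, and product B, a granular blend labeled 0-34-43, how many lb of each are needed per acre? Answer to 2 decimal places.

Per-acre balance (a = product A, b = product B):
K₂O: 0.03·a + 0.43·b = 65.8
P₂O₅: 0.26·a + 0.34·b = 139
From row1: a = (65.8 − 0.43·b) / 0.03.
Into row2: 0.26·(65.8 − 0.43·b)/0.03 + 0.34·b = 139 → b = 127.343, a = 368.091.

368.09 lb product A, 127.34 lb product B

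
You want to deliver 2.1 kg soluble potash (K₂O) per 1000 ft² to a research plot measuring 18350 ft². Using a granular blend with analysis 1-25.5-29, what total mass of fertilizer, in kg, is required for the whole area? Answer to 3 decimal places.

Product per 1000 ft² = 2.1 / 29% = 7.24138 kg.
Total product = 7.24138 × 18350 / 1000 = 132.8793 kg.

132.879 kg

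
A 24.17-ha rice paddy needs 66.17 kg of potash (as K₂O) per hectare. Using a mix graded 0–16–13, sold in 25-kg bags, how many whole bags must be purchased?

Product per hectare = 66.17 / 13% = 509 kg.
Total product = 509 × 24.17 = 12302.5 kg.
Bags = ⌈12302.5 / 25⌉ = 493.

493 bags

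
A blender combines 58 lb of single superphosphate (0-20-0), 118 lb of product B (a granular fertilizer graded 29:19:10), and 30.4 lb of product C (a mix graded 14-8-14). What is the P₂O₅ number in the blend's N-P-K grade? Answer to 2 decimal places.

Total mass = 58 + 118 + 30.4 = 206.4 lb.
P₂O₅ mass = 20%×58 + 19%×118 + 8%×30.4 = 36.452 lb.
% P₂O₅ = 36.452 / 206.4 = 17.6609%.

17.66% P₂O₅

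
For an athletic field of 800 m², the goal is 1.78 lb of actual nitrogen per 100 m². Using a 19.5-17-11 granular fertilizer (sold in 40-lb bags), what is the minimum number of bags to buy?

Product per 100 m² = 1.78 / 19.5% = 9.12821 lb.
Total product = 9.12821 × 800 / 100 = 73.0256 lb.
Bags = ⌈73.0256 / 40⌉ = 2.

2 bags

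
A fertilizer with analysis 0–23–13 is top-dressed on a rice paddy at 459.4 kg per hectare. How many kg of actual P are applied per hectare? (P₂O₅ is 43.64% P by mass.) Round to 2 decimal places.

46.11 kg P per hectare

P₂O₅ per hectare = 459.4 × 23% = 105.662 kg.
Elemental P = 105.662 × 0.4364 = 46.1109 kg per hectare.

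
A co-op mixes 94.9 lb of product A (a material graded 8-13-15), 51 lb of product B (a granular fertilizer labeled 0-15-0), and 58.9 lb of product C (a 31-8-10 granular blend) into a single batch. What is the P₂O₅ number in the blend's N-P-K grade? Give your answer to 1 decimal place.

Total mass = 94.9 + 51 + 58.9 = 204.8 lb.
P₂O₅ mass = 13%×94.9 + 15%×51 + 8%×58.9 = 24.699 lb.
% P₂O₅ = 24.699 / 204.8 = 12.0601%.

12.1% P₂O₅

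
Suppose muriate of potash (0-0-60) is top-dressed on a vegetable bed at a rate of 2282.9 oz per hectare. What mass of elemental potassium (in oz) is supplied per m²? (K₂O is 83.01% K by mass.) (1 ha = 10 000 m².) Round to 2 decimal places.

0.11 oz K per sq m

K₂O per hectare = 2282.9 × 60% = 1369.74 oz.
Elemental K = 1369.74 × 0.8301 = 1137.02 oz per hectare.
Convert to per m²: 1137.02 × 0.0001 = 0.113702 oz.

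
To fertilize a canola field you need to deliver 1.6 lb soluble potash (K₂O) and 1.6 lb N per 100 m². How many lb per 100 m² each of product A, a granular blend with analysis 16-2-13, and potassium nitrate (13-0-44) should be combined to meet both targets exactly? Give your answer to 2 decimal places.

Let a = lb of product A, b = lb of potassium nitrate (per 100 m²).
K₂O: 0.13·a + 0.44·b = 1.6
N: 0.16·a + 0.13·b = 1.6
Eliminate a: (row1) − 0.13/0.16·(row2) → 0.334375·b = 0.3, so b = 0.897196.
Back-substitute: a = (1.6 − 0.44·0.897196) / 0.13 = 9.27103.

9.27 lb product A, 0.90 lb potassium nitrate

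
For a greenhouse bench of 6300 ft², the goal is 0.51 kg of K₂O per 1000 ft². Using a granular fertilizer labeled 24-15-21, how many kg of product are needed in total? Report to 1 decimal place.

15.3 kg

Product per 1000 ft² = 0.51 / 21% = 2.42857 kg.
Total product = 2.42857 × 6300 / 1000 = 15.3 kg.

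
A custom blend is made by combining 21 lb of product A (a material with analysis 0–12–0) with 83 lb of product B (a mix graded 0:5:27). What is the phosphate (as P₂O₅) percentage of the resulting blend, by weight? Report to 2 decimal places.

Total mass = 21 + 83 = 104 lb.
P₂O₅ mass = 12%×21 + 5%×83 = 6.67 lb.
% P₂O₅ = 6.67 / 104 = 6.41346%.

6.41% P₂O₅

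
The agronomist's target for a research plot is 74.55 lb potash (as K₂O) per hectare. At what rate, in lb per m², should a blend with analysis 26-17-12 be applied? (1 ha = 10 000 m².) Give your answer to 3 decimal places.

Product per hectare = 74.55 / 12% = 621.25 lb.
Convert to per m²: 621.25 × 0.0001 = 0.062125 lb.

0.062 lb of product per sq m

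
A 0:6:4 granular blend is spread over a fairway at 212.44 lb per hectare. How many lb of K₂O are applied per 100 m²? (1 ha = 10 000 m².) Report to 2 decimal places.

0.08 lb K₂O per hundred sq m

K₂O per hectare = 212.44 × 4% = 8.4976 lb.
Convert to per 100 m²: 8.4976 × 0.01 = 0.084976 lb.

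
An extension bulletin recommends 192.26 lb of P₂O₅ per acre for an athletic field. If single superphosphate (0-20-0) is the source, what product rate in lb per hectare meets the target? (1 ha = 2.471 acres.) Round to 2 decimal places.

2375.37 lb of product per hectare

Product per acre = 192.26 / 20% = 961.3 lb.
Convert to per hectare: 961.3 × 2.471 = 2375.372 lb.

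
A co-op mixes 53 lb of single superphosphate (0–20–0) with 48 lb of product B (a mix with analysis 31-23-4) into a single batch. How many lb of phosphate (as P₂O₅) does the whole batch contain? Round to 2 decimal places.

21.64 lb P₂O₅

P₂O₅ mass = 20%×53 + 23%×48 = 21.64 lb.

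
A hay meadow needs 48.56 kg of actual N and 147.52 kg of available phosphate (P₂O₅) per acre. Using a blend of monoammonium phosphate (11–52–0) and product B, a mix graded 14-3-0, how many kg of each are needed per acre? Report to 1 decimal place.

With a, b = kg per acre of monoammonium phosphate and product B:
N: 0.11·a + 0.14·b = 48.56
P₂O₅: 0.52·a + 0.03·b = 147.52
From row1: a = (48.56 − 0.14·b) / 0.11.
Into row2: 0.52·(48.56 − 0.14·b)/0.11 + 0.03·b = 147.52 → b = 129.842, a = 276.201.

276.2 kg monoammonium phosphate, 129.8 kg product B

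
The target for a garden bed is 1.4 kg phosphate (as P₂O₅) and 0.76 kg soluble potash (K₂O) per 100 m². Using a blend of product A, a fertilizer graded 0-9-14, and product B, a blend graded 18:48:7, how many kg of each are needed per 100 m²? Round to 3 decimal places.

4.381 kg product A, 2.095 kg product B

With a, b = kg per 100 m² of product A and product B:
P₂O₅: 0.09·a + 0.48·b = 1.4
K₂O: 0.14·a + 0.07·b = 0.76
From row1: a = (1.4 − 0.48·b) / 0.09.
Into row2: 0.14·(1.4 − 0.48·b)/0.09 + 0.07·b = 0.76 → b = 2.09524, a = 4.38095.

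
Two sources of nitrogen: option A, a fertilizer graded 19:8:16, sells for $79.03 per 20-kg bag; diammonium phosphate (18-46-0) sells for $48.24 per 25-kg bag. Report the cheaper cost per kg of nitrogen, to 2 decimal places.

$10.72 per kg N (diammonium phosphate)

option A: N per bag = 20 × 19% = 3.8 kg; cost = 79.03 / 3.8 = $20.7974/kg N.
diammonium phosphate: N per bag = 25 × 18% = 4.5 kg; cost = 48.24 / 4.5 = $10.7200/kg N.
diammonium phosphate is cheaper.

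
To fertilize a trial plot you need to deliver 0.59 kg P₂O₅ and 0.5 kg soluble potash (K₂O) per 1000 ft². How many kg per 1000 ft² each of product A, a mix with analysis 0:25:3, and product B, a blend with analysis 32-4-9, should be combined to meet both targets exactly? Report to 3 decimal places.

Let a = kg of product A, b = kg of product B (per 1000 ft²).
P₂O₅: 0.25·a + 0.04·b = 0.59
K₂O: 0.03·a + 0.09·b = 0.5
Eliminate a: (row1) − 0.25/0.03·(row2) → -0.71·b = -3.57667, so b = 5.03756.
Back-substitute: a = (0.59 − 0.04·5.03756) / 0.25 = 1.55399.

1.554 kg product A, 5.038 kg product B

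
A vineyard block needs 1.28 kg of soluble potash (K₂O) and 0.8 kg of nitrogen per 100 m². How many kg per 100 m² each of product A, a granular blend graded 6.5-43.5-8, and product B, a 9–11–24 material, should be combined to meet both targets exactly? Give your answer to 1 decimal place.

Let a = kg of product A, b = kg of product B (per 100 m²).
K₂O: 0.08·a + 0.24·b = 1.28
N: 0.065·a + 0.09·b = 0.8
Solving simultaneously: a = 9.14286, b = 2.28571.

9.1 kg product A, 2.3 kg product B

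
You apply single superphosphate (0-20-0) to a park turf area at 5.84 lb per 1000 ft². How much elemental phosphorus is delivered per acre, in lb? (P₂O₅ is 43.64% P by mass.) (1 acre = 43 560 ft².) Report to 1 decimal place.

P₂O₅ per 1000 ft² = 5.84 × 20% = 1.168 lb.
Elemental P = 1.168 × 0.4364 = 0.509715 lb per 1000 ft².
Convert to per acre: 0.509715 × 43.56 = 22.2032 lb.

22.2 lb P per acre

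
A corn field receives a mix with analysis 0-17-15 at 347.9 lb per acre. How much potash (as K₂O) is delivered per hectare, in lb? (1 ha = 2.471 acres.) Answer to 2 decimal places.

128.95 lb K₂O per hectare

K₂O per acre = 347.9 × 15% = 52.185 lb.
Convert to per hectare: 52.185 × 2.471 = 128.949 lb.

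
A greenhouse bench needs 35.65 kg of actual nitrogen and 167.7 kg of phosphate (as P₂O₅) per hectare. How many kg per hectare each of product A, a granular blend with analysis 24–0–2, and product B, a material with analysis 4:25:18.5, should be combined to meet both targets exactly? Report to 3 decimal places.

Per-hectare balance (a = product A, b = product B):
N: 0.24·a + 0.04·b = 35.65
P₂O₅: 0·a + 0.25·b = 167.7
Solving simultaneously: a = 36.7417, b = 670.8.

36.742 kg product A, 670.800 kg product B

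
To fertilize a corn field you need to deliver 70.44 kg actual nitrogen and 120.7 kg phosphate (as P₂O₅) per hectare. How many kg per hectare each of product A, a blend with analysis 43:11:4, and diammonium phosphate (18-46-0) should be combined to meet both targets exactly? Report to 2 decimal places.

Per-hectare balance (a = product A, b = diammonium phosphate):
N: 0.43·a + 0.18·b = 70.44
P₂O₅: 0.11·a + 0.46·b = 120.7
Eliminate b: (row1) − 0.18/0.46·(row2) → 0.386957·a = 23.2096, so a = 59.9798.
Then b = (120.7 − 0.11·59.9798) / 0.46 = 248.048.

59.98 kg product A, 248.05 kg diammonium phosphate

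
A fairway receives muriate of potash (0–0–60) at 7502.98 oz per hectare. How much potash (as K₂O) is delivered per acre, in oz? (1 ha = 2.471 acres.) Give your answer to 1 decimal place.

K₂O per hectare = 7502.98 × 60% = 4501.79 oz.
Convert to per acre: 4501.79 × 0.404694 = 1821.849 oz.

1821.8 oz K₂O per acre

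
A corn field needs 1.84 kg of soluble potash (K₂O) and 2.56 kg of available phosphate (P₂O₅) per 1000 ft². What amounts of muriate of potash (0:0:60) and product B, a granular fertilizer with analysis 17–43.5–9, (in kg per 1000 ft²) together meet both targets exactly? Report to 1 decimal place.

2.2 kg muriate of potash, 5.9 kg product B

Let a = kg of muriate of potash, b = kg of product B (per 1000 ft²).
K₂O: 0.6·a + 0.09·b = 1.84
P₂O₅: 0·a + 0.435·b = 2.56
Solving simultaneously: a = 2.18391, b = 5.88506.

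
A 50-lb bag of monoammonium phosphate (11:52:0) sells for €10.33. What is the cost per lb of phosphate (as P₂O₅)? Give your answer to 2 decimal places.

P₂O₅ in bag = 50 × 52% = 26 lb.
Cost per lb P₂O₅ = €10.33 / 26 = €0.3973.

€0.40 per lb P₂O₅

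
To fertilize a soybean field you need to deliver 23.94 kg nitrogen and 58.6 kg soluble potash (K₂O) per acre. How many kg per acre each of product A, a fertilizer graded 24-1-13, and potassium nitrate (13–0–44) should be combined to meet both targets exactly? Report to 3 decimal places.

32.870 kg product A, 123.470 kg potassium nitrate

Let a = kg of product A, b = kg of potassium nitrate (per acre).
N: 0.24·a + 0.13·b = 23.94
K₂O: 0.13·a + 0.44·b = 58.6
From row1: a = (23.94 − 0.13·b) / 0.24.
Into row2: 0.13·(23.94 − 0.13·b)/0.24 + 0.44·b = 58.6 → b = 123.4701, a = 32.8703.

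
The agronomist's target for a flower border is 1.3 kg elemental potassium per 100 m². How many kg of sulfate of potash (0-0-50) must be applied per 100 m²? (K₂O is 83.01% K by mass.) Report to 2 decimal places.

As K₂O: 1.3 / 0.8301 = 1.56608 kg per 100 m².
Product per 100 m² = 1.56608 / 50% = 3.13215 kg.

3.13 kg of product per hundred sq m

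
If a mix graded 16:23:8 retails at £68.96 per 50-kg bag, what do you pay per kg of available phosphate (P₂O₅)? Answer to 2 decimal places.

£6.00 per kg P₂O₅

P₂O₅ in bag = 50 × 23% = 11.5 kg.
Cost per kg P₂O₅ = £68.96 / 11.5 = £5.9965.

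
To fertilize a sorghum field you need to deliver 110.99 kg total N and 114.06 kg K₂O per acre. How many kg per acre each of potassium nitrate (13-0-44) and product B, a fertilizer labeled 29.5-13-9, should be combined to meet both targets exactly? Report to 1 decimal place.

Let a = kg of potassium nitrate, b = kg of product B (per acre).
N: 0.13·a + 0.295·b = 110.99
K₂O: 0.44·a + 0.09·b = 114.06
Eliminate b: (row1) − 0.295/0.09·(row2) → -1.31222·a = -262.873, so a = 200.327.
Then b = (114.06 − 0.44·200.327) / 0.09 = 287.958.

200.3 kg potassium nitrate, 288.0 kg product B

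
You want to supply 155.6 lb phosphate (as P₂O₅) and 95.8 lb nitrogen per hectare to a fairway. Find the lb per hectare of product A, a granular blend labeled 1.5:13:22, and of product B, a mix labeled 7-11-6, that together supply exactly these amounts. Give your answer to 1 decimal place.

With a, b = lb per hectare of product A and product B:
P₂O₅: 0.13·a + 0.11·b = 155.6
N: 0.015·a + 0.07·b = 95.8
Eliminate b: (row1) − 0.11/0.07·(row2) → 0.106429·a = 5.05714, so a = 47.5168.
Then b = (95.8 − 0.015·47.5168) / 0.07 = 1358.39.

47.5 lb product A, 1358.4 lb product B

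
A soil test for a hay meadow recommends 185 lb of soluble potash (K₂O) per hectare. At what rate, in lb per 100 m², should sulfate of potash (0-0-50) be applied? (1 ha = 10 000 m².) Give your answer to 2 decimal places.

3.70 lb of product per hundred sq m

Product per hectare = 185 / 50% = 370 lb.
Convert to per 100 m²: 370 × 0.01 = 3.7 lb.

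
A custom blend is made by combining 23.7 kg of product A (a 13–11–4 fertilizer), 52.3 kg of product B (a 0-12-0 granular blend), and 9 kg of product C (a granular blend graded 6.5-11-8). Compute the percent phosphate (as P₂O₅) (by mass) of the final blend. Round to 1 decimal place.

Total mass = 23.7 + 52.3 + 9 = 85 kg.
P₂O₅ mass = 11%×23.7 + 12%×52.3 + 11%×9 = 9.873 kg.
% P₂O₅ = 9.873 / 85 = 11.6153%.

11.6% P₂O₅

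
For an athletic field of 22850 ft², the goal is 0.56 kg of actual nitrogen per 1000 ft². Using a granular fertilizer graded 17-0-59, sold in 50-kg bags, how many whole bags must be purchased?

Product per 1000 ft² = 0.56 / 17% = 3.29412 kg.
Total product = 3.29412 × 22850 / 1000 = 75.2706 kg.
Bags = ⌈75.2706 / 50⌉ = 2.

2 bags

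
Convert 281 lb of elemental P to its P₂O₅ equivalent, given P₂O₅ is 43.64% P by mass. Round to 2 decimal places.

P₂O₅ = 281 / 0.4364 = 643.9047 lb.

643.90 lb P₂O₅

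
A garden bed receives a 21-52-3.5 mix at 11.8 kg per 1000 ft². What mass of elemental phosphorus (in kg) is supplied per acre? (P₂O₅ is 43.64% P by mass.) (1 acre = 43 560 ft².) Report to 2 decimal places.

116.64 kg P per acre

P₂O₅ per 1000 ft² = 11.8 × 52% = 6.136 kg.
Elemental P = 6.136 × 0.4364 = 2.67775 kg per 1000 ft².
Convert to per acre: 2.67775 × 43.56 = 116.643 kg.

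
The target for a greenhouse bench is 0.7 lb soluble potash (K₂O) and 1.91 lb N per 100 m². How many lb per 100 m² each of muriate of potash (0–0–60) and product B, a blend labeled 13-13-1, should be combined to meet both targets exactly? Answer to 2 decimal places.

0.92 lb muriate of potash, 14.69 lb product B

Per-100 m² balance (a = muriate of potash, b = product B):
K₂O: 0.6·a + 0.01·b = 0.7
N: 0·a + 0.13·b = 1.91
Solving simultaneously: a = 0.921795, b = 14.6923.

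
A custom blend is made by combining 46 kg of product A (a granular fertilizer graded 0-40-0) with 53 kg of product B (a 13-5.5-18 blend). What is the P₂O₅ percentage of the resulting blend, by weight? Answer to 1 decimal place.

Total mass = 46 + 53 = 99 kg.
P₂O₅ mass = 40%×46 + 5.5%×53 = 21.315 kg.
% P₂O₅ = 21.315 / 99 = 21.5303%.

21.5% P₂O₅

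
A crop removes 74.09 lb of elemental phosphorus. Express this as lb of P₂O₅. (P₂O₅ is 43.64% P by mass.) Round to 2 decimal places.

P₂O₅ = 74.09 / 0.4364 = 169.775 lb.

169.78 lb P₂O₅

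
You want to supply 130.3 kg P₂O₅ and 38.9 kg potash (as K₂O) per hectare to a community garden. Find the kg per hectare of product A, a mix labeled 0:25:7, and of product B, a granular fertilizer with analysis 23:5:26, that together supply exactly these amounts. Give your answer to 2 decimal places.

Let a = kg of product A, b = kg of product B (per hectare).
P₂O₅: 0.25·a + 0.05·b = 130.3
K₂O: 0.07·a + 0.26·b = 38.9
From row1: a = (130.3 − 0.05·b) / 0.25.
Into row2: 0.07·(130.3 − 0.05·b)/0.25 + 0.26·b = 38.9 → b = 9.82114, a = 519.236.

519.24 kg product A, 9.82 kg product B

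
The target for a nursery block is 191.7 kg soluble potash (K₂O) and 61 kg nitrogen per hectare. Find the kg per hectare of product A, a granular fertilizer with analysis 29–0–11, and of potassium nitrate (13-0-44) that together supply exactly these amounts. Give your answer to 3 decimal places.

16.937 kg product A, 431.447 kg potassium nitrate

With a, b = kg per hectare of product A and potassium nitrate:
K₂O: 0.11·a + 0.44·b = 191.7
N: 0.29·a + 0.13·b = 61
From row1: a = (191.7 − 0.44·b) / 0.11.
Into row2: 0.29·(191.7 − 0.44·b)/0.11 + 0.13·b = 61 → b = 431.44748, a = 16.9373.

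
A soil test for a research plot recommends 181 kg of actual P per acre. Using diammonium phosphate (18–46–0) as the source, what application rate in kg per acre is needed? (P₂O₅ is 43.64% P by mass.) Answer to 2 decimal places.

901.65 kg of product per acre

As P₂O₅: 181 / 0.4364 = 414.757 kg per acre.
Product per acre = 414.757 / 46% = 901.646 kg.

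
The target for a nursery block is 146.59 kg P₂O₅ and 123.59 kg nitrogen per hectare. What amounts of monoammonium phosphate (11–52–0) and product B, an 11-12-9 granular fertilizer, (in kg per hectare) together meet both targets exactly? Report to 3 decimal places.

Per-hectare balance (a = monoammonium phosphate, b = product B):
P₂O₅: 0.52·a + 0.12·b = 146.59
N: 0.11·a + 0.11·b = 123.59
Eliminate b: (row1) − 0.12/0.11·(row2) → 0.4·a = 11.7645, so a = 29.4114.
Then b = (123.59 − 0.11·29.4114) / 0.11 = 1094.1341.

29.411 kg monoammonium phosphate, 1094.134 kg product B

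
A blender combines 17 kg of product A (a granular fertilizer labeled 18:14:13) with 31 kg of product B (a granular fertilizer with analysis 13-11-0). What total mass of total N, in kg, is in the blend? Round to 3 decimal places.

7.090 kg N

N mass = 18%×17 + 13%×31 = 7.09 kg.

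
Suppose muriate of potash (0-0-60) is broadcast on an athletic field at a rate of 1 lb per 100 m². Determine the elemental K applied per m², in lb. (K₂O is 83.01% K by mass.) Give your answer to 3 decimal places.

K₂O per 100 m² = 1 × 60% = 0.6 lb.
Elemental K = 0.6 × 0.8301 = 0.49806 lb per 100 m².
Convert to per m²: 0.49806 × 0.01 = 0.0049806 lb.

0.005 lb K per sq m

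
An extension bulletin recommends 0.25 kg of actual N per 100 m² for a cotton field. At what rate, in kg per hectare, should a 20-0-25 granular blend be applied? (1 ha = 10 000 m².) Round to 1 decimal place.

Product per 100 m² = 0.25 / 20% = 1.25 kg.
Convert to per hectare: 1.25 × 100 = 125 kg.

125.0 kg of product per hectare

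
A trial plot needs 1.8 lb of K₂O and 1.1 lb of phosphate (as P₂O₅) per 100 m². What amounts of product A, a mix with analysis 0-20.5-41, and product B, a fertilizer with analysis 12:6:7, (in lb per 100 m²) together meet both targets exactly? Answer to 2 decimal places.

Let a = lb of product A, b = lb of product B (per 100 m²).
K₂O: 0.41·a + 0.07·b = 1.8
P₂O₅: 0.205·a + 0.06·b = 1.1
From row1: a = (1.8 − 0.07·b) / 0.41.
Into row2: 0.205·(1.8 − 0.07·b)/0.41 + 0.06·b = 1.1 → b = 8, a = 3.02439.

3.02 lb product A, 8.00 lb product B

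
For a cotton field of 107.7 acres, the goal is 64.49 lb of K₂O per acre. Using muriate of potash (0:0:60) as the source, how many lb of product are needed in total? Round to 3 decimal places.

11575.955 lb

Product per acre = 64.49 / 60% = 107.483 lb.
Total product = 107.483 × 107.7 = 11575.955 lb.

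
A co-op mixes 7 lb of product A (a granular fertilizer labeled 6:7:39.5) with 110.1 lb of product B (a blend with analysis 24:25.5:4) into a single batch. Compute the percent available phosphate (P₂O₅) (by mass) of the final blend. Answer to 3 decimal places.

24.394% P₂O₅

Total mass = 7 + 110.1 = 117.1 lb.
P₂O₅ mass = 7%×7 + 25.5%×110.1 = 28.5655 lb.
% P₂O₅ = 28.5655 / 117.1 = 24.3941%.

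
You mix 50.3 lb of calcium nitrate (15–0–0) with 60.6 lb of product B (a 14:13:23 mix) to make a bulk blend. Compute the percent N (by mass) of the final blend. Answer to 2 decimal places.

Total mass = 50.3 + 60.6 = 110.9 lb.
N mass = 15%×50.3 + 14%×60.6 = 16.029 lb.
% N = 16.029 / 110.9 = 14.4536%.

14.45% N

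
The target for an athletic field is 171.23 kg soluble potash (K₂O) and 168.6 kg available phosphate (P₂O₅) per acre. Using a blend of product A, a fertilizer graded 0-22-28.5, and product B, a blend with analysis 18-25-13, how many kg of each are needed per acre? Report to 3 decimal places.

Per-acre balance (a = product A, b = product B):
K₂O: 0.285·a + 0.13·b = 171.23
P₂O₅: 0.22·a + 0.25·b = 168.6
Eliminate b: (row1) − 0.13/0.25·(row2) → 0.1706·a = 83.558, so a = 489.78898.
Then b = (168.6 − 0.22·489.78898) / 0.25 = 243.3857.

489.789 kg product A, 243.386 kg product B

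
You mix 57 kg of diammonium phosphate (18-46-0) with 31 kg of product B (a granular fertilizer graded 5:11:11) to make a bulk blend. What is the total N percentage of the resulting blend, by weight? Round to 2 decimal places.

13.42% N

Total mass = 57 + 31 = 88 kg.
N mass = 18%×57 + 5%×31 = 11.81 kg.
% N = 11.81 / 88 = 13.4205%.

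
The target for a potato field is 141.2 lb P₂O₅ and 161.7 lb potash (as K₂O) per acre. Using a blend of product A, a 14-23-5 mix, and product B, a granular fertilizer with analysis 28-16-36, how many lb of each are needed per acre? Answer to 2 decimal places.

333.69 lb product A, 402.82 lb product B

With a, b = lb per acre of product A and product B:
P₂O₅: 0.23·a + 0.16·b = 141.2
K₂O: 0.05·a + 0.36·b = 161.7
Solving simultaneously: a = 333.6898, b = 402.821.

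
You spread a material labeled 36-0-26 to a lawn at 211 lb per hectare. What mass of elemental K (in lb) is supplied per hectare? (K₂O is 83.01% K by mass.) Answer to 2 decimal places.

K₂O per hectare = 211 × 26% = 54.86 lb.
Elemental K = 54.86 × 0.8301 = 45.5393 lb per hectare.

45.54 lb K per hectare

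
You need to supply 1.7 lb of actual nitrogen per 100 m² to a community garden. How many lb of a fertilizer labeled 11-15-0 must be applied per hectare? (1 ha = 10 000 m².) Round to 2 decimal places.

1545.45 lb of product per hectare

Product per 100 m² = 1.7 / 11% = 15.4545 lb.
Convert to per hectare: 15.4545 × 100 = 1545.4545 lb.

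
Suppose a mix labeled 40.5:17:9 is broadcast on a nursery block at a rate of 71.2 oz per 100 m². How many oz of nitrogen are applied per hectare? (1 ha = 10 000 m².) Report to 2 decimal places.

nitrogen per 100 m² = 71.2 × 40.5% = 28.836 oz.
Convert to per hectare: 28.836 × 100 = 2883.6 oz.

2883.60 oz N per hectare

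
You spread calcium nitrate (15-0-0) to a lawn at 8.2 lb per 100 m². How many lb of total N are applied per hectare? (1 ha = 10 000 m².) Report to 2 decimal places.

nitrogen per 100 m² = 8.2 × 15% = 1.23 lb.
Convert to per hectare: 1.23 × 100 = 123 lb.

123.00 lb N per hectare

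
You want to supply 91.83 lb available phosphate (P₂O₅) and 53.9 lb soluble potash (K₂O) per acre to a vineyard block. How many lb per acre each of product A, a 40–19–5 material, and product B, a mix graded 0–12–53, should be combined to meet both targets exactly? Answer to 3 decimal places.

445.638 lb product A, 59.657 lb product B

Let a = lb of product A, b = lb of product B (per acre).
P₂O₅: 0.19·a + 0.12·b = 91.83
K₂O: 0.05·a + 0.53·b = 53.9
Solving simultaneously: a = 445.6378, b = 59.6568.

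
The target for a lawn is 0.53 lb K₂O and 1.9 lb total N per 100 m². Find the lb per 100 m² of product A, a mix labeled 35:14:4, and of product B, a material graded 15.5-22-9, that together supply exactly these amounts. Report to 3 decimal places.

3.512 lb product A, 4.328 lb product B

With a, b = lb per 100 m² of product A and product B:
K₂O: 0.04·a + 0.09·b = 0.53
N: 0.35·a + 0.155·b = 1.9
From row1: a = (0.53 − 0.09·b) / 0.04.
Into row2: 0.35·(0.53 − 0.09·b)/0.04 + 0.155·b = 1.9 → b = 4.32806, a = 3.51186.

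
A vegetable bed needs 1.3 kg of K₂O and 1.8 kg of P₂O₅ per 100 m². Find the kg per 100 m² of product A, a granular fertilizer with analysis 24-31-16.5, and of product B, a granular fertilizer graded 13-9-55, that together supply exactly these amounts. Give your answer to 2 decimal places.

Per-100 m² balance (a = product A, b = product B):
K₂O: 0.165·a + 0.55·b = 1.3
P₂O₅: 0.31·a + 0.09·b = 1.8
From row1: a = (1.3 − 0.55·b) / 0.165.
Into row2: 0.31·(1.3 − 0.55·b)/0.165 + 0.09·b = 1.8 → b = 0.681015, a = 5.60874.

5.61 kg product A, 0.68 kg product B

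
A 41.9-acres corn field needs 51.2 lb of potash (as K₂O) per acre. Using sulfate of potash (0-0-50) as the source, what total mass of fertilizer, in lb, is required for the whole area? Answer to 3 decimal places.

Product per acre = 51.2 / 50% = 102.4 lb.
Total product = 102.4 × 41.9 = 4290.56 lb.

4290.560 lb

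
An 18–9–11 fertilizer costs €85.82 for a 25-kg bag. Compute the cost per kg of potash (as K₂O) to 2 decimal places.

K₂O in bag = 25 × 11% = 2.75 kg.
Cost per kg K₂O = €85.82 / 2.75 = €31.2073.

€31.21 per kg K₂O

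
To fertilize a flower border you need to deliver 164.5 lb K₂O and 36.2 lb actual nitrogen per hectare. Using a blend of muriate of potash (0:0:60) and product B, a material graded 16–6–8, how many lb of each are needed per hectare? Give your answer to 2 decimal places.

Per-hectare balance (a = muriate of potash, b = product B):
K₂O: 0.6·a + 0.08·b = 164.5
N: 0·a + 0.16·b = 36.2
Solving simultaneously: a = 244, b = 226.25.

244.00 lb muriate of potash, 226.25 lb product B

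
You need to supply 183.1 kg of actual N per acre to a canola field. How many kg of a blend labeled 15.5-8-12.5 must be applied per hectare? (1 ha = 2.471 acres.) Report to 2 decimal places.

Product per acre = 183.1 / 15.5% = 1181.29 kg.
Convert to per hectare: 1181.29 × 2.471 = 2918.968 kg.

2918.97 kg of product per hectare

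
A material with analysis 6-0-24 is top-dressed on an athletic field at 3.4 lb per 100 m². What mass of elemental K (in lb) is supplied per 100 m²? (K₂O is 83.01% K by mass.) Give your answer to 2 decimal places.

K₂O per 100 m² = 3.4 × 24% = 0.816 lb.
Elemental K = 0.816 × 0.8301 = 0.677362 lb per 100 m².

0.68 lb K per hundred sq m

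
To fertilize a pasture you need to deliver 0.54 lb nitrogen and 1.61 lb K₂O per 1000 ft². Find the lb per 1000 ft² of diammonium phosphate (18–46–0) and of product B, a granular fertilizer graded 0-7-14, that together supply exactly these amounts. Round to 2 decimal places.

Let a = lb of diammonium phosphate, b = lb of product B (per 1000 ft²).
N: 0.18·a + 0·b = 0.54
K₂O: 0·a + 0.14·b = 1.61
Solving simultaneously: a = 3, b = 11.5.

3.00 lb diammonium phosphate, 11.50 lb product B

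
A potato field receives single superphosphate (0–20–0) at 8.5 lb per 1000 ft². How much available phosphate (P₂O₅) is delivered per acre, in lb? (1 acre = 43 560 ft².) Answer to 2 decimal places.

P₂O₅ per 1000 ft² = 8.5 × 20% = 1.7 lb.
Convert to per acre: 1.7 × 43.56 = 74.052 lb.

74.05 lb P₂O₅ per acre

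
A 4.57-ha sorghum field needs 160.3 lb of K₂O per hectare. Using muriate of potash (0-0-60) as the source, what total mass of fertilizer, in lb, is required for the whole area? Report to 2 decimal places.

1220.95 lb

Product per hectare = 160.3 / 60% = 267.167 lb.
Total product = 267.167 × 4.57 = 1220.952 lb.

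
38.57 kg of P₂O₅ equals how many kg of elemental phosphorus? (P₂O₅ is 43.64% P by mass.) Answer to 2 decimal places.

P = 38.57 × 0.4364 = 16.8319 kg.

16.83 kg P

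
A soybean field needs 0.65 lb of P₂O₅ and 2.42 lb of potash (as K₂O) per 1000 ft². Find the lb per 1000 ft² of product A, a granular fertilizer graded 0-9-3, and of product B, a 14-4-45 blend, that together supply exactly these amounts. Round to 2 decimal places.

Per-1000 ft² balance (a = product A, b = product B):
P₂O₅: 0.09·a + 0.04·b = 0.65
K₂O: 0.03·a + 0.45·b = 2.42
Eliminate a: (row1) − 0.09/0.03·(row2) → -1.31·b = -6.61, so b = 5.0458.
Back-substitute: a = (0.65 − 0.04·5.0458) / 0.09 = 4.97964.

4.98 lb product A, 5.05 lb product B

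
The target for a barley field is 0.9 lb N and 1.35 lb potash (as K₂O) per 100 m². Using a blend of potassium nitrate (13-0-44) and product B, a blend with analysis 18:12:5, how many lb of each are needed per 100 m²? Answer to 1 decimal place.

Per-100 m² balance (a = potassium nitrate, b = product B):
N: 0.13·a + 0.18·b = 0.9
K₂O: 0.44·a + 0.05·b = 1.35
Solving simultaneously: a = 2.72352, b = 3.03301.

2.7 lb potassium nitrate, 3.0 lb product B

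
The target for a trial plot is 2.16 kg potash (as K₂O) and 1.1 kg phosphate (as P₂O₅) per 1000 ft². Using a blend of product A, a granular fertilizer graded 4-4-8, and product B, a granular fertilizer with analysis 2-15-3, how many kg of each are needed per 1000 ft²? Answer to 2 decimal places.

Per-1000 ft² balance (a = product A, b = product B):
K₂O: 0.08·a + 0.03·b = 2.16
P₂O₅: 0.04·a + 0.15·b = 1.1
From row1: a = (2.16 − 0.03·b) / 0.08.
Into row2: 0.04·(2.16 − 0.03·b)/0.08 + 0.15·b = 1.1 → b = 0.148148, a = 26.9444.

26.94 kg product A, 0.15 kg product B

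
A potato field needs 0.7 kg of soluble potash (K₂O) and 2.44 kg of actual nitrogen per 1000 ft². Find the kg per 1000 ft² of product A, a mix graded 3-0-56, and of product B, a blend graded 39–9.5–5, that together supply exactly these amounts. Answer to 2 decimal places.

0.70 kg product A, 6.20 kg product B

Per-1000 ft² balance (a = product A, b = product B):
K₂O: 0.56·a + 0.05·b = 0.7
N: 0.03·a + 0.39·b = 2.44
Eliminate a: (row1) − 0.56/0.03·(row2) → -7.23·b = -44.8467, so b = 6.20286.
Back-substitute: a = (0.7 − 0.05·6.20286) / 0.56 = 0.696173.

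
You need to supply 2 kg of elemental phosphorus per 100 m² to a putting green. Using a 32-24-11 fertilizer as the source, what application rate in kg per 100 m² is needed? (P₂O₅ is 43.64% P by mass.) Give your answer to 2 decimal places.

As P₂O₅: 2 / 0.4364 = 4.58295 kg per 100 m².
Product per 100 m² = 4.58295 / 24% = 19.0956 kg.

19.10 kg of product per hundred sq m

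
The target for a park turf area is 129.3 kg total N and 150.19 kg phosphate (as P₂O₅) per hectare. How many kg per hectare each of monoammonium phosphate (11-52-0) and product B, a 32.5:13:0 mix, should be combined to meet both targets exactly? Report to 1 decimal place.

Let a = kg of monoammonium phosphate, b = kg of product B (per hectare).
N: 0.11·a + 0.325·b = 129.3
P₂O₅: 0.52·a + 0.13·b = 150.19
Eliminate a: (row1) − 0.11/0.52·(row2) → 0.2975·b = 97.529, so b = 327.829.
Back-substitute: a = (129.3 − 0.325·327.829) / 0.11 = 206.87.

206.9 kg monoammonium phosphate, 327.8 kg product B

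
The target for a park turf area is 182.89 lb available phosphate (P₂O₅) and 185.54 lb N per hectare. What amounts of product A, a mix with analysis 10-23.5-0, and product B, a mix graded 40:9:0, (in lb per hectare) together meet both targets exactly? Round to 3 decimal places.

Let a = lb of product A, b = lb of product B (per hectare).
P₂O₅: 0.235·a + 0.09·b = 182.89
N: 0.1·a + 0.4·b = 185.54
From row1: a = (182.89 − 0.09·b) / 0.235.
Into row2: 0.1·(182.89 − 0.09·b)/0.235 + 0.4·b = 185.54 → b = 297.7988, a = 664.2047.

664.205 lb product A, 297.799 lb product B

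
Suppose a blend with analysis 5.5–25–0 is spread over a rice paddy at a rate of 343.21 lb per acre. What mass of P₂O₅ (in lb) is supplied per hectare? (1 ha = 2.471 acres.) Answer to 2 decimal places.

212.02 lb P₂O₅ per hectare

P₂O₅ per acre = 343.21 × 25% = 85.8025 lb.
Convert to per hectare: 85.8025 × 2.471 = 212.018 lb.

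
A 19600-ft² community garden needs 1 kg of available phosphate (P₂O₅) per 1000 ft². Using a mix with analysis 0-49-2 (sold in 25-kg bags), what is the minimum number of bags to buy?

2 bags

Product per 1000 ft² = 1 / 49% = 2.04082 kg.
Total product = 2.04082 × 19600 / 1000 = 40 kg.
Bags = ⌈40 / 25⌉ = 2.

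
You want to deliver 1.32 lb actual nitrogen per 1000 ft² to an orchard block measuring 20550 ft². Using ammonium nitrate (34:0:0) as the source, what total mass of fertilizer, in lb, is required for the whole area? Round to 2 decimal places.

Product per 1000 ft² = 1.32 / 34% = 3.88235 lb.
Total product = 3.88235 × 20550 / 1000 = 79.7824 lb.

79.78 lb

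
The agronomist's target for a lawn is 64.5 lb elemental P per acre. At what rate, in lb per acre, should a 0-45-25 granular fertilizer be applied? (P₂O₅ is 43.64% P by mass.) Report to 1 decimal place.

As P₂O₅: 64.5 / 0.4364 = 147.8 lb per acre.
Product per acre = 147.8 / 45% = 328.445 lb.

328.4 lb of product per acre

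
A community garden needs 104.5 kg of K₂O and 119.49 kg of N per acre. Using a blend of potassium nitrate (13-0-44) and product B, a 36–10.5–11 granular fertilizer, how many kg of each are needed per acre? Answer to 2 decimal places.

Let a = kg of potassium nitrate, b = kg of product B (per acre).
K₂O: 0.44·a + 0.11·b = 104.5
N: 0.13·a + 0.36·b = 119.49
From row1: a = (104.5 − 0.11·b) / 0.44.
Into row2: 0.13·(104.5 − 0.11·b)/0.44 + 0.36·b = 119.49 → b = 270.5802, a = 169.85496.

169.85 kg potassium nitrate, 270.58 kg product B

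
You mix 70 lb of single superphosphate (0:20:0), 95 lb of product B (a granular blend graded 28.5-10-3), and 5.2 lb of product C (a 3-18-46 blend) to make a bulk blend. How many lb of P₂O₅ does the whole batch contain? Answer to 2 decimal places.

P₂O₅ mass = 20%×70 + 10%×95 + 18%×5.2 = 24.436 lb.

24.44 lb P₂O₅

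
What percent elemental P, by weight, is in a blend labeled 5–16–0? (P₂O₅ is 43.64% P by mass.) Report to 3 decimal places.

6.982% P

%P = 16 × 0.4364 = 6.9824%.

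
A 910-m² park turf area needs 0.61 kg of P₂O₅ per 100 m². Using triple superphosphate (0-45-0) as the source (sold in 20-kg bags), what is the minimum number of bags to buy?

Product per 100 m² = 0.61 / 45% = 1.35556 kg.
Total product = 1.35556 × 910 / 100 = 12.3356 kg.
Bags = ⌈12.3356 / 20⌉ = 1.

1 bags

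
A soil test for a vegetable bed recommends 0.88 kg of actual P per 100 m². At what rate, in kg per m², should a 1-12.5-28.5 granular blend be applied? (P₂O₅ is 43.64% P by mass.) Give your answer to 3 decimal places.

0.161 kg of product per sq m

As P₂O₅: 0.88 / 0.4364 = 2.0165 kg per 100 m².
Product per 100 m² = 2.0165 / 12.5% = 16.132 kg.
Convert to per m²: 16.132 × 0.01 = 0.16132 kg.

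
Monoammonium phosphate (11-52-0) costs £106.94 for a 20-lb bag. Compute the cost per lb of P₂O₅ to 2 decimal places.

P₂O₅ in bag = 20 × 52% = 10.4 lb.
Cost per lb P₂O₅ = £106.94 / 10.4 = £10.2827.

£10.28 per lb P₂O₅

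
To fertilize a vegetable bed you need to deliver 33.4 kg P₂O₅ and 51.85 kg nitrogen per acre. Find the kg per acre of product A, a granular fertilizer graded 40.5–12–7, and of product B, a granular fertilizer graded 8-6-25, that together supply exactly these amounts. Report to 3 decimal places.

29.864 kg product A, 496.939 kg product B

With a, b = kg per acre of product A and product B:
P₂O₅: 0.12·a + 0.06·b = 33.4
N: 0.405·a + 0.08·b = 51.85
Solving simultaneously: a = 29.8639, b = 496.9388.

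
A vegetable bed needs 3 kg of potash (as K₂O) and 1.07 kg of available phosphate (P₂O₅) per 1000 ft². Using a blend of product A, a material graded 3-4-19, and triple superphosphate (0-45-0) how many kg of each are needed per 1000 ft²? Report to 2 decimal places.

With a, b = kg per 1000 ft² of product A and triple superphosphate:
K₂O: 0.19·a + 0·b = 3
P₂O₅: 0.04·a + 0.45·b = 1.07
Eliminate b: (row1) − 0/0.45·(row2) → 0.19·a = 3, so a = 15.7895.
Then b = (1.07 − 0.04·15.7895) / 0.45 = 0.974269.

15.79 kg product A, 0.97 kg triple superphosphate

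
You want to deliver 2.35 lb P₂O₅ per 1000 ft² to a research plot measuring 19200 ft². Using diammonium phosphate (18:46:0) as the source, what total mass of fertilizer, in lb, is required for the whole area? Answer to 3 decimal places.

Product per 1000 ft² = 2.35 / 46% = 5.1087 lb.
Total product = 5.1087 × 19200 / 1000 = 98.08696 lb.

98.087 lb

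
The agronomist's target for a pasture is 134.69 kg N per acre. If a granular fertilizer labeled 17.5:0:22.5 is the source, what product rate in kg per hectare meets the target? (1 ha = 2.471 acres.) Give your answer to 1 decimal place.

1901.8 kg of product per hectare

Product per acre = 134.69 / 17.5% = 769.657 kg.
Convert to per hectare: 769.657 × 2.471 = 1901.82 kg.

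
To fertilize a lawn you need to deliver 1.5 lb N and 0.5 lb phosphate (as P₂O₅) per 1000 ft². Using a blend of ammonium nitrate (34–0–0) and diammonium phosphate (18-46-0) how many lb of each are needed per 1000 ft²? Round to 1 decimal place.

With a, b = lb per 1000 ft² of ammonium nitrate and diammonium phosphate:
N: 0.34·a + 0.18·b = 1.5
P₂O₅: 0·a + 0.46·b = 0.5
Solving simultaneously: a = 3.83632, b = 1.08696.

3.8 lb ammonium nitrate, 1.1 lb diammonium phosphate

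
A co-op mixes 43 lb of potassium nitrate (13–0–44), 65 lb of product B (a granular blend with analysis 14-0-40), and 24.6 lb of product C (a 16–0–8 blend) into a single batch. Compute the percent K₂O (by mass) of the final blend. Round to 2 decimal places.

Total mass = 43 + 65 + 24.6 = 132.6 lb.
K₂O mass = 44%×43 + 40%×65 + 8%×24.6 = 46.888 lb.
% K₂O = 46.888 / 132.6 = 35.3605%.

35.36% K₂O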